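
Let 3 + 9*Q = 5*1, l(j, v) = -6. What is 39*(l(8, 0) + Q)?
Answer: -676/3 ≈ -225.33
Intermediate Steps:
Q = 2/9 (Q = -1/3 + (5*1)/9 = -1/3 + (1/9)*5 = -1/3 + 5/9 = 2/9 ≈ 0.22222)
39*(l(8, 0) + Q) = 39*(-6 + 2/9) = 39*(-52/9) = -676/3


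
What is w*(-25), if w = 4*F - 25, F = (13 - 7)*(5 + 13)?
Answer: -10175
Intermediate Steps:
F = 108 (F = 6*18 = 108)
w = 407 (w = 4*108 - 25 = 432 - 25 = 407)
w*(-25) = 407*(-25) = -10175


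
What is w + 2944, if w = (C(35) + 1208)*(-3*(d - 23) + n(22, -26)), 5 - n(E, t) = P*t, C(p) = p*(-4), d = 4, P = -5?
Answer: -69680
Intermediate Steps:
C(p) = -4*p
n(E, t) = 5 + 5*t (n(E, t) = 5 - (-5)*t = 5 + 5*t)
w = -72624 (w = (-4*35 + 1208)*(-3*(4 - 23) + (5 + 5*(-26))) = (-140 + 1208)*(-3*(-19) + (5 - 130)) = 1068*(57 - 125) = 1068*(-68) = -72624)
w + 2944 = -72624 + 2944 = -69680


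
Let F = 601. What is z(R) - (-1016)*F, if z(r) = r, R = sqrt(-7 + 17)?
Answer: 610616 + sqrt(10) ≈ 6.1062e+5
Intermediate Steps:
R = sqrt(10) ≈ 3.1623
z(R) - (-1016)*F = sqrt(10) - (-1016)*601 = sqrt(10) - 1016*(-601) = sqrt(10) + 610616 = 610616 + sqrt(10)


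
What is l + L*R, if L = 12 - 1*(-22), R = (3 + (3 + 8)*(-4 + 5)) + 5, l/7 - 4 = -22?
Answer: 520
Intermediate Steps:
l = -126 (l = 28 + 7*(-22) = 28 - 154 = -126)
R = 19 (R = (3 + 11*1) + 5 = (3 + 11) + 5 = 14 + 5 = 19)
L = 34 (L = 12 + 22 = 34)
l + L*R = -126 + 34*19 = -126 + 646 = 520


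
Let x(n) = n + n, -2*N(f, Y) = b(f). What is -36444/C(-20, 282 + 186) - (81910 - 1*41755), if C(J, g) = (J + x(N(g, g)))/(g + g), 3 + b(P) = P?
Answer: 14636409/485 ≈ 30178.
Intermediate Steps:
b(P) = -3 + P
N(f, Y) = 3/2 - f/2 (N(f, Y) = -(-3 + f)/2 = 3/2 - f/2)
x(n) = 2*n
C(J, g) = (3 + J - g)/(2*g) (C(J, g) = (J + 2*(3/2 - g/2))/(g + g) = (J + (3 - g))/((2*g)) = (3 + J - g)*(1/(2*g)) = (3 + J - g)/(2*g))
-36444/C(-20, 282 + 186) - (81910 - 1*41755) = -36444*2*(282 + 186)/(3 - 20 - (282 + 186)) - (81910 - 1*41755) = -36444*936/(3 - 20 - 1*468) - (81910 - 41755) = -36444*936/(3 - 20 - 468) - 1*40155 = -36444/((½)*(1/468)*(-485)) - 40155 = -36444/(-485/936) - 40155 = -36444*(-936/485) - 40155 = 34111584/485 - 40155 = 14636409/485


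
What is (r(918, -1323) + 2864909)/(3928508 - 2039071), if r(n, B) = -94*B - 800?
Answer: 2988471/1889437 ≈ 1.5817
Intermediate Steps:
r(n, B) = -800 - 94*B
(r(918, -1323) + 2864909)/(3928508 - 2039071) = ((-800 - 94*(-1323)) + 2864909)/(3928508 - 2039071) = ((-800 + 124362) + 2864909)/1889437 = (123562 + 2864909)*(1/1889437) = 2988471*(1/1889437) = 2988471/1889437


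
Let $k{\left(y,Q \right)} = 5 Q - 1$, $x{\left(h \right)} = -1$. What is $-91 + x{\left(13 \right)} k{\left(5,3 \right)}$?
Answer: $-105$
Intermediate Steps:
$k{\left(y,Q \right)} = -1 + 5 Q$
$-91 + x{\left(13 \right)} k{\left(5,3 \right)} = -91 - \left(-1 + 5 \cdot 3\right) = -91 - \left(-1 + 15\right) = -91 - 14 = -105$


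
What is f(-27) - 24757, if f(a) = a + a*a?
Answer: -24055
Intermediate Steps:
f(a) = a + a²
f(-27) - 24757 = -27*(1 - 27) - 24757 = -27*(-26) - 24757 = 702 - 24757 = -24055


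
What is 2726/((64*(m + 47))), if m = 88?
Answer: 1363/4320 ≈ 0.31551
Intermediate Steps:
2726/((64*(m + 47))) = 2726/((64*(88 + 47))) = 2726/((64*135)) = 2726/8640 = 2726*(1/8640) = 1363/4320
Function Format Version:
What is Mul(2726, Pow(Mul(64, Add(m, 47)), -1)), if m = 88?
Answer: Rational(1363, 4320) ≈ 0.31551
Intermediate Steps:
Mul(2726, Pow(Mul(64, Add(m, 47)), -1)) = Mul(2726, Pow(Mul(64, Add(88, 47)), -1)) = Mul(2726, Pow(Mul(64, 135), -1)) = Mul(2726, Pow(8640, -1)) = Mul(2726, Rational(1, 8640)) = Rational(1363, 4320)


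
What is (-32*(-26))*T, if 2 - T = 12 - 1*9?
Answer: -832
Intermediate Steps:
T = -1 (T = 2 - (12 - 1*9) = 2 - (12 - 9) = 2 - 1*3 = 2 - 3 = -1)
(-32*(-26))*T = -32*(-26)*(-1) = 832*(-1) = -832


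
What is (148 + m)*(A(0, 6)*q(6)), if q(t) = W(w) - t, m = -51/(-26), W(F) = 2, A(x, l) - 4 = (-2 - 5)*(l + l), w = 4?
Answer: 623840/13 ≈ 47988.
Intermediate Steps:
A(x, l) = 4 - 14*l (A(x, l) = 4 + (-2 - 5)*(l + l) = 4 - 14*l)
m = 51/26 (m = -51*(-1/26) = 51/26 ≈ 1.9615)
q(t) = 2 - t
(148 + m)*(A(0, 6)*q(6)) = (148 + 51/26)*((4 - 14*6)*(2 - 1*6)) = 3899*((4 - 84)*(2 - 6))/26 = 3899*(-80*(-4))/26 = (3899/26)*320 = 623840/13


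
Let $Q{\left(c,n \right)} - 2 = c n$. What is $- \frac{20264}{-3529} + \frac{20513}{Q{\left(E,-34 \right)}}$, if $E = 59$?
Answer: $- \frac{31781321}{7072116} \approx -4.4939$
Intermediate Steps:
$Q{\left(c,n \right)} = 2 + c n$
$- \frac{20264}{-3529} + \frac{20513}{Q{\left(E,-34 \right)}} = - \frac{20264}{-3529} + \frac{20513}{2 + 59 \left(-34\right)} = \left(-20264\right) \left(- \frac{1}{3529}\right) + \frac{20513}{2 - 2006} = \frac{20264}{3529} + \frac{20513}{-2004} = \frac{20264}{3529} + 20513 \left(- \frac{1}{2004}\right) = \frac{20264}{3529} - \frac{20513}{2004} = - \frac{31781321}{7072116}$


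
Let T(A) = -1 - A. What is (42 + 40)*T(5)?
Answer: -492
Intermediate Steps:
(42 + 40)*T(5) = (42 + 40)*(-1 - 1*5) = 82*(-1 - 5) = 82*(-6) = -492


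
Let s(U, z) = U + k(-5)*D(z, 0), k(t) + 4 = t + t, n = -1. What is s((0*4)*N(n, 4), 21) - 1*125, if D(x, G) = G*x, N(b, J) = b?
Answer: -125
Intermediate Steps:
k(t) = -4 + 2*t (k(t) = -4 + (t + t) = -4 + 2*t)
s(U, z) = U (s(U, z) = U + (-4 + 2*(-5))*(0*z) = U + (-4 - 10)*0 = U - 14*0 = U + 0 = U)
s((0*4)*N(n, 4), 21) - 1*125 = (0*4)*(-1) - 1*125 = 0*(-1) - 125 = 0 - 125 = -125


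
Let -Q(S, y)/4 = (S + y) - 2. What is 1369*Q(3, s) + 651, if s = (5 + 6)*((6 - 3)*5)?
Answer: -908365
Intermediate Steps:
s = 165 (s = 11*(3*5) = 11*15 = 165)
Q(S, y) = 8 - 4*S - 4*y (Q(S, y) = -4*((S + y) - 2) = -4*(-2 + S + y) = 8 - 4*S - 4*y)
1369*Q(3, s) + 651 = 1369*(8 - 4*3 - 4*165) + 651 = 1369*(8 - 12 - 660) + 651 = 1369*(-664) + 651 = -909016 + 651 = -908365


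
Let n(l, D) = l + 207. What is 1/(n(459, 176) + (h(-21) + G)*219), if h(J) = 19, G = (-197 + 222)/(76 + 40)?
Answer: 116/565407 ≈ 0.00020516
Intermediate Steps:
n(l, D) = 207 + l
G = 25/116 ≈ 0.21552
1/(n(459, 176) + (h(-21) + G)*219) = 1/((207 + 459) + (19 + 25/116)*219) = 1/(666 + (2229/116)*219) = 1/(666 + 488151/116) = 1/(565407/116) = 116/565407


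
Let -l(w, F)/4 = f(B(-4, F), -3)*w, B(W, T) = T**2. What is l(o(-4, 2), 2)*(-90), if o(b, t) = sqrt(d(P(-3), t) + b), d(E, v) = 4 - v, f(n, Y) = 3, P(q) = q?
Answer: 1080*I*sqrt(2) ≈ 1527.4*I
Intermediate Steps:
o(b, t) = sqrt(4 + b - t) (o(b, t) = sqrt((4 - t) + b) = sqrt(4 + b - t))
l(w, F) = -12*w
l(o(-4, 2), 2)*(-90) = -12*sqrt(4 - 4 - 1*2)*(-90) = -12*sqrt(4 - 4 - 2)*(-90) = -12*I*sqrt(2)*(-90) = 1080*I*sqrt(2)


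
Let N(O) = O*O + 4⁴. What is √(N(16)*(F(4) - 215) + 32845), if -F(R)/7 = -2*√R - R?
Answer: I*√48563 ≈ 220.37*I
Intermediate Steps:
N(O) = 256 + O² (N(O) = O² + 256 = 256 + O²)
F(R) = 7*R + 14*√R (F(R) = -7*(-2*√R - R) = -7*(-R - 2*√R) = 7*R + 14*√R)
√(N(16)*(F(4) - 215) + 32845) = √((256 + 16²)*((7*4 + 14*√4) - 215) + 32845) = √((256 + 256)*((28 + 14*2) - 215) + 32845) = √(512*((28 + 28) - 215) + 32845) = √(512*(56 - 215) + 32845) = √(512*(-159) + 32845) = √(-81408 + 32845) = √(-48563) = I*√48563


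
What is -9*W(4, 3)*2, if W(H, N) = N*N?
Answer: -162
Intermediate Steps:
W(H, N) = N**2
-9*W(4, 3)*2 = -9*3**2*2 = -9*9*2 = -81*2 = -162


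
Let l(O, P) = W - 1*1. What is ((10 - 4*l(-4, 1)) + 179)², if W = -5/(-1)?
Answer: 29929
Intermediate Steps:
W = 5 (W = -5*(-1) = 5)
l(O, P) = 4 (l(O, P) = 5 - 1*1 = 5 - 1 = 4)
((10 - 4*l(-4, 1)) + 179)² = ((10 - 4*4) + 179)² = ((10 - 16) + 179)² = (-6 + 179)² = 173² = 29929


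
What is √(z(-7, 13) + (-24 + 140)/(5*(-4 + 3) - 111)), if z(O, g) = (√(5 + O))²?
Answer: I*√3 ≈ 1.732*I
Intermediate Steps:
z(O, g) = 5 + O
√(z(-7, 13) + (-24 + 140)/(5*(-4 + 3) - 111)) = √((5 - 7) + (-24 + 140)/(5*(-4 + 3) - 111)) = √(-2 + 116/(5*(-1) - 111)) = √(-2 + 116/(-5 - 111)) = √(-2 + 116/(-116)) = √(-2 + 116*(-1/116)) = √(-2 - 1) = √(-3) = I*√3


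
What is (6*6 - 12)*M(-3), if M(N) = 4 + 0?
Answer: 96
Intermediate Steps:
M(N) = 4
(6*6 - 12)*M(-3) = (6*6 - 12)*4 = (36 - 12)*4 = 24*4 = 96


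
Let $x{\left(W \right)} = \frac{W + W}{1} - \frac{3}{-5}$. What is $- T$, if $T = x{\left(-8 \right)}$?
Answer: $\frac{77}{5} \approx 15.4$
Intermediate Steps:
$x{\left(W \right)} = \frac{3}{5} + 2 W$ ($x{\left(W \right)} = 2 W 1 - - \frac{3}{5} = 2 W + \frac{3}{5} = \frac{3}{5} + 2 W$)
$T = - \frac{77}{5}$ ($T = \frac{3}{5} + 2 \left(-8\right) = \frac{3}{5} - 16 = - \frac{77}{5} \approx -15.4$)
$- T = \left(-1\right) \left(- \frac{77}{5}\right) = \frac{77}{5}$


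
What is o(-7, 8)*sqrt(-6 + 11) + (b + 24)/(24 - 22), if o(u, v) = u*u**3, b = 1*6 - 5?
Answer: 25/2 + 2401*sqrt(5) ≈ 5381.3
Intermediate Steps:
b = 1 (b = 6 - 5 = 1)
o(u, v) = u**4
o(-7, 8)*sqrt(-6 + 11) + (b + 24)/(24 - 22) = (-7)**4*sqrt(-6 + 11) + (1 + 24)/(24 - 22) = 2401*sqrt(5) + 25/2 = 25/2 + 2401*sqrt(5)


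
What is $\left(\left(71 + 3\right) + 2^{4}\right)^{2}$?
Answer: $8100$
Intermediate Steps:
$\left(\left(71 + 3\right) + 2^{4}\right)^{2} = \left(74 + 16\right)^{2} = 90^{2} = 8100$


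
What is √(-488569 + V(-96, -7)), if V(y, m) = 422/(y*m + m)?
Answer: I*√216057145395/665 ≈ 698.98*I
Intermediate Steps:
V(y, m) = 422/(m + m*y) (V(y, m) = 422/(m*y + m) = 422/(m + m*y))
√(-488569 + V(-96, -7)) = √(-488569 + 422/(-7*(1 - 96))) = √(-488569 + 422*(-⅐)/(-95)) = √(-488569 + 422*(-⅐)*(-1/95)) = √(-488569 + 422/665) = √(-324897963/665) = I*√216057145395/665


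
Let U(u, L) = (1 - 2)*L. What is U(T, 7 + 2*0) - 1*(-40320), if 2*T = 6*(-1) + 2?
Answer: 40313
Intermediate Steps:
T = -2 (T = (6*(-1) + 2)/2 = (-6 + 2)/2 = (½)*(-4) = -2)
U(u, L) = -L
U(T, 7 + 2*0) - 1*(-40320) = -(7 + 2*0) - 1*(-40320) = -(7 + 0) + 40320 = -1*7 + 40320 = -7 + 40320 = 40313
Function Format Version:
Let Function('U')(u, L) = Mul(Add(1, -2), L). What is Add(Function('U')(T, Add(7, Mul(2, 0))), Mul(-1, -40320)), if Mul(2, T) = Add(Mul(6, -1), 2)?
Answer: 40313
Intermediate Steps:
T = -2 (T = Mul(Rational(1, 2), Add(Mul(6, -1), 2)) = Mul(Rational(1, 2), Add(-6, 2)) = Mul(Rational(1, 2), -4) = -2)
Function('U')(u, L) = Mul(-1, L)
Add(Function('U')(T, Add(7, Mul(2, 0))), Mul(-1, -40320)) = Add(Mul(-1, Add(7, Mul(2, 0))), Mul(-1, -40320)) = Add(Mul(-1, Add(7, 0)), 40320) = Add(Mul(-1, 7), 40320) = Add(-7, 40320) = 40313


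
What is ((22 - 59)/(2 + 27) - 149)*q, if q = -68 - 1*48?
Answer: 17432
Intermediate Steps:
q = -116 (q = -68 - 48 = -116)
((22 - 59)/(2 + 27) - 149)*q = ((22 - 59)/(2 + 27) - 149)*(-116) = (-37/29 - 149)*(-116) = -4358/29*(-116) = 17432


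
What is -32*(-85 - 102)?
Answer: 5984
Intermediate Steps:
-32*(-85 - 102) = -32*(-187) = 5984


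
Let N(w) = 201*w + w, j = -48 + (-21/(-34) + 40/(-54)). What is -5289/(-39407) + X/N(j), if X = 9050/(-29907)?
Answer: 78437224847169/584280388198297 ≈ 0.13425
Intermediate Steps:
X = -9050/29907 (X = 9050*(-1/29907) = -9050/29907 ≈ -0.30260)
j = -44177/918 (j = -48 + (-21*(-1/34) + 40*(-1/54)) = -48 + (21/34 - 20/27) = -48 - 113/918 = -44177/918 ≈ -48.123)
N(w) = 202*w
-5289/(-39407) + X/N(j) = -5289/(-39407) - 9050/(29907*(202*(-44177/918))) = -5289*(-1/39407) - 9050/(29907*(-4461877/459)) = 5289/39407 - 9050/29907*(-459/4461877) = 5289/39407 + 461550/14826817271 = 78437224847169/584280388198297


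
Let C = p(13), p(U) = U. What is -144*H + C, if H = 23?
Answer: -3299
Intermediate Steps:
C = 13
-144*H + C = -144*23 + 13 = -3312 + 13 = -3299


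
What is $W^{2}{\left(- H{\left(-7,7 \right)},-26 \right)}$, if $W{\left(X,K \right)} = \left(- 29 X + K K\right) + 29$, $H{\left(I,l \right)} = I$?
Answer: $252004$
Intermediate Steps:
$W{\left(X,K \right)} = 29 + K^{2} - 29 X$ ($W{\left(X,K \right)} = \left(- 29 X + K^{2}\right) + 29 = \left(K^{2} - 29 X\right) + 29 = 29 + K^{2} - 29 X$)
$W^{2}{\left(- H{\left(-7,7 \right)},-26 \right)} = \left(29 + \left(-26\right)^{2} - 29 \left(\left(-1\right) \left(-7\right)\right)\right)^{2} = \left(29 + 676 - 203\right)^{2} = 502^{2} = 252004$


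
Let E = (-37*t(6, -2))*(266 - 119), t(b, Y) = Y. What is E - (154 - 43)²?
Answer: -1443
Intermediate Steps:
E = 10878 (E = (-37*(-2))*(266 - 119) = 74*147 = 10878)
E - (154 - 43)² = 10878 - (154 - 43)² = 10878 - 1*111² = 10878 - 1*12321 = 10878 - 12321 = -1443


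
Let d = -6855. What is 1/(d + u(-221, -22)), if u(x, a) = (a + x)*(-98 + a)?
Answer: 1/22305 ≈ 4.4833e-5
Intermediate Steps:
u(x, a) = (-98 + a)*(a + x)
1/(d + u(-221, -22)) = 1/(-6855 + ((-22)² - 98*(-22) - 98*(-221) - 22*(-221))) = 1/(-6855 + (484 + 2156 + 21658 + 4862)) = 1/(-6855 + 29160) = 1/22305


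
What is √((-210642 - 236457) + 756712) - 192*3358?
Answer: -644736 + √309613 ≈ -6.4418e+5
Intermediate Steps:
√((-210642 - 236457) + 756712) - 192*3358 = √(-447099 + 756712) - 644736 = √309613 - 644736 = -644736 + √309613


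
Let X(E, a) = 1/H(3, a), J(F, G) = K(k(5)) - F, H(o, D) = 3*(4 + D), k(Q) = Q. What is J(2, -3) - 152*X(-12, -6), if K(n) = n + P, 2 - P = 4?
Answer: 79/3 ≈ 26.333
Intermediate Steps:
P = -2 (P = 2 - 1*4 = 2 - 4 = -2)
K(n) = -2 + n (K(n) = n - 2 = -2 + n)
H(o, D) = 12 + 3*D
J(F, G) = 3 - F (J(F, G) = (-2 + 5) - F = 3 - F)
X(E, a) = 1/(12 + 3*a)
J(2, -3) - 152*X(-12, -6) = (3 - 1*2) - 152/(3*(4 - 6)) = (3 - 2) - 152/(3*(-2)) = 1 - 152*(-1)/(3*2) = 1 - 152*(-1/6) = 1 + 76/3 = 79/3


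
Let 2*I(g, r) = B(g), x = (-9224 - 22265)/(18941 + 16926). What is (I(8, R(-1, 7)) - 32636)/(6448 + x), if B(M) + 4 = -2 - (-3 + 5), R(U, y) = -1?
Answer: -1170698880/231238927 ≈ -5.0627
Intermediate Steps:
B(M) = -8 (B(M) = -4 + (-2 - (-3 + 5)) = -4 + (-2 - 1*2) = -4 + (-2 - 2) = -4 - 4 = -8)
x = -31489/35867 ≈ -0.87794
I(g, r) = -4 (I(g, r) = (½)*(-8) = -4)
(I(8, R(-1, 7)) - 32636)/(6448 + x) = (-4 - 32636)/(6448 - 31489/35867) = -32640/231238927/35867 = -32640*35867/231238927 = -1170698880/231238927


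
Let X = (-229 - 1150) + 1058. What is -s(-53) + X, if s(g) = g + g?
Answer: -215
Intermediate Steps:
s(g) = 2*g
X = -321 (X = -1379 + 1058 = -321)
-s(-53) + X = -2*(-53) - 321 = -1*(-106) - 321 = 106 - 321 = -215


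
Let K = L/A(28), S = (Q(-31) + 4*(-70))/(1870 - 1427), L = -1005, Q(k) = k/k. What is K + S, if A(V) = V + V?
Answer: -460839/24808 ≈ -18.576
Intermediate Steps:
A(V) = 2*V
Q(k) = 1
S = -279/443 (S = (1 + 4*(-70))/(1870 - 1427) = (1 - 280)/443 = -279*1/443 = -279/443 ≈ -0.62980)
K = -1005/56 (K = -1005/(2*28) = -1005/56 ≈ -17.946)
K + S = -1005/56 - 279/443 = -460839/24808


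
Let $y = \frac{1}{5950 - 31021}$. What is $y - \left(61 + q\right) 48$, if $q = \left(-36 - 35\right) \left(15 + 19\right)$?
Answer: $\frac{2831619023}{25071} \approx 1.1294 \cdot 10^{5}$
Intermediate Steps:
$y = - \frac{1}{25071}$ ($y = \frac{1}{-25071} = - \frac{1}{25071} \approx -3.9887 \cdot 10^{-5}$)
$q = -2414$ ($q = \left(-71\right) 34 = -2414$)
$y - \left(61 + q\right) 48 = - \frac{1}{25071} - \left(61 - 2414\right) 48 = - \frac{1}{25071} - \left(-2353\right) 48 = - \frac{1}{25071} - -112944 = - \frac{1}{25071} + 112944 = \frac{2831619023}{25071}$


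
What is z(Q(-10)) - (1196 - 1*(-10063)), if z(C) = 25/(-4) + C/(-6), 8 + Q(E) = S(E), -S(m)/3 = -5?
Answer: -135197/12 ≈ -11266.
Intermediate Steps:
S(m) = 15 (S(m) = -3*(-5) = 15)
Q(E) = 7 (Q(E) = -8 + 15 = 7)
z(C) = -25/4 - C/6 (z(C) = 25*(-1/4) + C*(-1/6) = -25/4 - C/6)
z(Q(-10)) - (1196 - 1*(-10063)) = (-25/4 - 1/6*7) - (1196 - 1*(-10063)) = (-25/4 - 7/6) - (1196 + 10063) = -89/12 - 1*11259 = -89/12 - 11259 = -135197/12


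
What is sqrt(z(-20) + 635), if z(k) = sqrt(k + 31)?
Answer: sqrt(635 + sqrt(11)) ≈ 25.265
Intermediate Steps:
z(k) = sqrt(31 + k)
sqrt(z(-20) + 635) = sqrt(sqrt(31 - 20) + 635) = sqrt(sqrt(11) + 635) = sqrt(635 + sqrt(11))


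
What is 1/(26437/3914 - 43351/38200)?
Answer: 74757400/420108793 ≈ 0.17795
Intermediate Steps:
1/(26437/3914 - 43351/38200) = 1/(420108793/74757400) = 74757400/420108793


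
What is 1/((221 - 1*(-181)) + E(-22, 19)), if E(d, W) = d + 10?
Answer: 1/390 ≈ 0.0025641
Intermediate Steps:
E(d, W) = 10 + d
1/((221 - 1*(-181)) + E(-22, 19)) = 1/((221 - 1*(-181)) + (10 - 22)) = 1/((221 + 181) - 12) = 1/(402 - 12) = 1/390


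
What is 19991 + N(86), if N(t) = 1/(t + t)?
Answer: 3438453/172 ≈ 19991.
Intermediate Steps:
N(t) = 1/(2*t)
19991 + N(86) = 19991 + (1/2)/86 = 19991 + (1/2)*(1/86) = 19991 + 1/172 = 3438453/172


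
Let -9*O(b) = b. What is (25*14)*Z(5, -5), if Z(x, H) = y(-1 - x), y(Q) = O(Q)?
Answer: 700/3 ≈ 233.33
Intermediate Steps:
O(b) = -b/9
y(Q) = -Q/9
Z(x, H) = 1/9 + x/9 (Z(x, H) = -(-1 - x)/9 = 1/9 + x/9)
(25*14)*Z(5, -5) = (25*14)*(1/9 + (1/9)*5) = 350*(1/9 + 5/9) = 350*(2/3) = 700/3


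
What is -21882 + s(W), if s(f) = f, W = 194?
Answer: -21688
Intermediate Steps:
-21882 + s(W) = -21882 + 194 = -21688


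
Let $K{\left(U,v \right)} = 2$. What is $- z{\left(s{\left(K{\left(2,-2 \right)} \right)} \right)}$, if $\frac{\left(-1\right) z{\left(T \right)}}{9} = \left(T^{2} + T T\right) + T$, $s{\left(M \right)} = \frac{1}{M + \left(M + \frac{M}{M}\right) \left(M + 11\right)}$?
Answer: $\frac{387}{1681} \approx 0.23022$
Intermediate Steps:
$s{\left(M \right)} = \frac{1}{M + \left(1 + M\right) \left(11 + M\right)}$ ($s{\left(M \right)} = \frac{1}{M + \left(M + 1\right) \left(11 + M\right)} = \frac{1}{M + \left(1 + M\right) \left(11 + M\right)}$)
$z{\left(T \right)} = - 18 T^{2} - 9 T$ ($z{\left(T \right)} = - 9 \left(\left(T^{2} + T T\right) + T\right) = - 9 \left(\left(T^{2} + T^{2}\right) + T\right) = - 9 \left(2 T^{2} + T\right) = - 9 \left(T + 2 T^{2}\right) = - 18 T^{2} - 9 T$)
$- z{\left(s{\left(K{\left(2,-2 \right)} \right)} \right)} = - \frac{\left(-9\right) \left(1 + \frac{2}{11 + 2^{2} + 13 \cdot 2}\right)}{11 + 2^{2} + 13 \cdot 2} = - \frac{\left(-9\right) \left(1 + \frac{2}{11 + 4 + 26}\right)}{11 + 4 + 26} = - \frac{\left(-9\right) \left(1 + \frac{2}{41}\right)}{41} = - \frac{\left(-9\right) 43}{41 \cdot 41} = \left(-1\right) \left(- \frac{387}{1681}\right) = \frac{387}{1681}$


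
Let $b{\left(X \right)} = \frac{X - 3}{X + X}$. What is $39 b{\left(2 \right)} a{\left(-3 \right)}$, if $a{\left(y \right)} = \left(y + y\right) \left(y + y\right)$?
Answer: $-351$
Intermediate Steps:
$b{\left(X \right)} = \frac{-3 + X}{2 X}$
$a{\left(y \right)} = 4 y^{2}$ ($a{\left(y \right)} = 2 y 2 y = 4 y^{2}$)
$39 b{\left(2 \right)} a{\left(-3 \right)} = 39 \frac{-3 + 2}{2 \cdot 2} \cdot 4 \left(-3\right)^{2} = 39 \cdot \frac{1}{2} \cdot \frac{1}{2} \left(-1\right) 4 \cdot 9 = 39 \left(- \frac{1}{4}\right) 36 = \left(- \frac{39}{4}\right) 36 = -351$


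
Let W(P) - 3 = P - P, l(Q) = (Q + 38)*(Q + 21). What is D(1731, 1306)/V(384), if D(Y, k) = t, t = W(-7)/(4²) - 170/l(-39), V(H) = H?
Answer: -1333/55296 ≈ -0.024107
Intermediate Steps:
l(Q) = (21 + Q)*(38 + Q) (l(Q) = (38 + Q)*(21 + Q) = (21 + Q)*(38 + Q))
W(P) = 3 (W(P) = 3 + (P - P) = 3 + 0 = 3)
t = -1333/144 (t = 3/(4²) - 170/(798 + (-39)² + 59*(-39)) = 3/16 - 170/(798 + 1521 - 2301) = 3*(1/16) - 170/18 = 3/16 - 170*1/18 = 3/16 - 85/9 = -1333/144 ≈ -9.2569)
D(Y, k) = -1333/144
D(1731, 1306)/V(384) = -1333/144/384 = -1333/144*1/384 = -1333/55296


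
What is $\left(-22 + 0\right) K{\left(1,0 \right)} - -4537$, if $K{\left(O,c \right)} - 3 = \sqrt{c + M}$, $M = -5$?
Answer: $4471 - 22 i \sqrt{5} \approx 4471.0 - 49.193 i$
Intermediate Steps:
$K{\left(O,c \right)} = 3 + \sqrt{-5 + c}$ ($K{\left(O,c \right)} = 3 + \sqrt{c - 5} = 3 + \sqrt{-5 + c}$)
$\left(-22 + 0\right) K{\left(1,0 \right)} - -4537 = \left(-22 + 0\right) \left(3 + \sqrt{-5 + 0}\right) - -4537 = - 22 \left(3 + \sqrt{-5}\right) + 4537 = - 22 \left(3 + i \sqrt{5}\right) + 4537 = \left(-66 - 22 i \sqrt{5}\right) + 4537 = 4471 - 22 i \sqrt{5}$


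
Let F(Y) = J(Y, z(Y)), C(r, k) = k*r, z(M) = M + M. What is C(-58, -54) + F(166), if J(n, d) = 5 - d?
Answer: 2805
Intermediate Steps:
z(M) = 2*M
F(Y) = 5 - 2*Y
C(-58, -54) + F(166) = -54*(-58) + (5 - 2*166) = 3132 + (5 - 332) = 3132 - 327 = 2805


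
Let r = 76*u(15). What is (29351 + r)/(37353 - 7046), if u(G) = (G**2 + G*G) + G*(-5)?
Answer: 57851/30307 ≈ 1.9088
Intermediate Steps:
u(G) = -5*G + 2*G**2 (u(G) = (G**2 + G**2) - 5*G = 2*G**2 - 5*G = -5*G + 2*G**2)
r = 28500 (r = 76*(15*(-5 + 2*15)) = 76*(15*(-5 + 30)) = 76*(15*25) = 76*375 = 28500)
(29351 + r)/(37353 - 7046) = (29351 + 28500)/(37353 - 7046) = 57851/30307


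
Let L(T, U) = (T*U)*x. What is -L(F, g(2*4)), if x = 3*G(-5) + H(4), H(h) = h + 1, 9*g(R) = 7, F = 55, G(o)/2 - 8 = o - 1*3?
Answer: -1925/9 ≈ -213.89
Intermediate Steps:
G(o) = 10 + 2*o (G(o) = 16 + 2*(o - 1*3) = 16 + 2*(o - 3) = 16 + 2*(-3 + o) = 16 + (-6 + 2*o) = 10 + 2*o)
g(R) = 7/9 (g(R) = (⅑)*7 = 7/9)
H(h) = 1 + h
x = 5 (x = 3*(10 + 2*(-5)) + (1 + 4) = 3*(10 - 10) + 5 = 3*0 + 5 = 0 + 5 = 5)
L(T, U) = 5*T*U (L(T, U) = (T*U)*5 = 5*T*U)
-L(F, g(2*4)) = -5*55*7/9 = -1*1925/9 = -1925/9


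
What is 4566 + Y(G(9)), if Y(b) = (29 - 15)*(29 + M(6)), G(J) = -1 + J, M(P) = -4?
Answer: 4916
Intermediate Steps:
Y(b) = 350 (Y(b) = (29 - 15)*(29 - 4) = 14*25 = 350)
4566 + Y(G(9)) = 4566 + 350 = 4916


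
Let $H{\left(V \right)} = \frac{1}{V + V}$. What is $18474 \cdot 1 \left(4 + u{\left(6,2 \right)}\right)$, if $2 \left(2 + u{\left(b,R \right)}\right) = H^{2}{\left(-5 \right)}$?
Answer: $\frac{3704037}{100} \approx 37040.0$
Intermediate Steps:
$H{\left(V \right)} = \frac{1}{2 V}$
$u{\left(b,R \right)} = - \frac{399}{200}$ ($u{\left(b,R \right)} = -2 + \frac{\left(\frac{1}{2 \left(-5\right)}\right)^{2}}{2} = -2 + \frac{\left(\frac{1}{2} \left(- \frac{1}{5}\right)\right)^{2}}{2} = -2 + \frac{\left(- \frac{1}{10}\right)^{2}}{2} = -2 + \frac{1}{2} \cdot \frac{1}{100} = -2 + \frac{1}{200} = - \frac{399}{200}$)
$18474 \cdot 1 \left(4 + u{\left(6,2 \right)}\right) = 18474 \cdot 1 \left(4 - \frac{399}{200}\right) = 18474 \cdot 1 \cdot \frac{401}{200} = 18474 \cdot \frac{401}{200} = \frac{3704037}{100}$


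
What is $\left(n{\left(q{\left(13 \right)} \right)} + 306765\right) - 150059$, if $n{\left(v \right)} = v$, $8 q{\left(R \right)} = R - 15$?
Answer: $\frac{626823}{4} \approx 1.5671 \cdot 10^{5}$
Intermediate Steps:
$q{\left(R \right)} = - \frac{15}{8} + \frac{R}{8}$ ($q{\left(R \right)} = \frac{R - 15}{8} = \frac{-15 + R}{8} = - \frac{15}{8} + \frac{R}{8}$)
$\left(n{\left(q{\left(13 \right)} \right)} + 306765\right) - 150059 = \left(\left(- \frac{15}{8} + \frac{1}{8} \cdot 13\right) + 306765\right) - 150059 = \left(\left(- \frac{15}{8} + \frac{13}{8}\right) + 306765\right) - 150059 = \left(- \frac{1}{4} + 306765\right) - 150059 = \frac{1227059}{4} - 150059 = \frac{626823}{4}$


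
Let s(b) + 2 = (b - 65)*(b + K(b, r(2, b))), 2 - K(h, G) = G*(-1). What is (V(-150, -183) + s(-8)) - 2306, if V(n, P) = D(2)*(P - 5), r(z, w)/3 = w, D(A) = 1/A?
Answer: -212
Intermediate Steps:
r(z, w) = 3*w
K(h, G) = 2 + G (K(h, G) = 2 - G*(-1) = 2 - (-1)*G = 2 + G)
s(b) = -2 + (-65 + b)*(2 + 4*b) (s(b) = -2 + (b - 65)*(b + (2 + 3*b)) = -2 + (-65 + b)*(2 + 4*b))
V(n, P) = -5/2 + P/2 (V(n, P) = (P - 5)/2 = (-5 + P)/2 = -5/2 + P/2)
(V(-150, -183) + s(-8)) - 2306 = ((-5/2 + (1/2)*(-183)) + (-132 - 258*(-8) + 4*(-8)**2)) - 2306 = ((-5/2 - 183/2) + (-132 + 2064 + 4*64)) - 2306 = (-94 + (-132 + 2064 + 256)) - 2306 = (-94 + 2188) - 2306 = 2094 - 2306 = -212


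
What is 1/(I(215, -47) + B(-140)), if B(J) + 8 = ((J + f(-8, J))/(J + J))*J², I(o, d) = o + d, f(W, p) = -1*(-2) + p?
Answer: 1/19620 ≈ 5.0968e-5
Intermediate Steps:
f(W, p) = 2 + p
I(o, d) = d + o
B(J) = -8 + J*(2 + 2*J)/2 (B(J) = -8 + ((J + (2 + J))/(J + J))*J² = -8 + ((2 + 2*J)/((2*J)))*J² = -8 + ((2 + 2*J)*(1/(2*J)))*J² = -8 + ((2 + 2*J)/(2*J))*J² = -8 + J*(2 + 2*J)/2)
1/(I(215, -47) + B(-140)) = 1/((-47 + 215) + (-8 - 140 + (-140)²)) = 1/(168 + (-8 - 140 + 19600)) = 1/(168 + 19452) = 1/19620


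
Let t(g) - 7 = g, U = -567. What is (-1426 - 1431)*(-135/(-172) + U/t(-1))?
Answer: 46051983/172 ≈ 2.6774e+5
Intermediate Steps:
t(g) = 7 + g
(-1426 - 1431)*(-135/(-172) + U/t(-1)) = (-1426 - 1431)*(-135/(-172) - 567/(7 - 1)) = -2857*(-135*(-1/172) - 567/6) = -2857*(135/172 - 567*⅙) = -2857*(135/172 - 189/2) = -2857*(-16119/172) = 46051983/172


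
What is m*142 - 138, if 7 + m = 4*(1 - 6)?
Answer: -3972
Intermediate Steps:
m = -27 (m = -7 + 4*(1 - 6) = -7 + 4*(-5) = -7 - 20 = -27)
m*142 - 138 = -27*142 - 138 = -3834 - 138 = -3972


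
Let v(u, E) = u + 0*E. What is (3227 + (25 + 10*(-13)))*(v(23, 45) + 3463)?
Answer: 10883292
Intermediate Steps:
v(u, E) = u (v(u, E) = u + 0 = u)
(3227 + (25 + 10*(-13)))*(v(23, 45) + 3463) = (3227 + (25 + 10*(-13)))*(23 + 3463) = (3227 + (25 - 130))*3486 = (3227 - 105)*3486 = 3122*3486 = 10883292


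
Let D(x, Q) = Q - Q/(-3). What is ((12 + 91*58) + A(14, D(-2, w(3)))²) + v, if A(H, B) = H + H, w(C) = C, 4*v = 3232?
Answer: 6882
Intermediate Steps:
v = 808 (v = (¼)*3232 = 808)
D(x, Q) = 4*Q/3 (D(x, Q) = Q - Q*(-1)/3 = Q - (-1)*Q/3 = Q + Q/3 = 4*Q/3)
A(H, B) = 2*H
((12 + 91*58) + A(14, D(-2, w(3)))²) + v = ((12 + 91*58) + (2*14)²) + 808 = ((12 + 5278) + 28²) + 808 = (5290 + 784) + 808 = 6074 + 808 = 6882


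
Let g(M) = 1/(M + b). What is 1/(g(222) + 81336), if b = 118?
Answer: 340/27654241 ≈ 1.2295e-5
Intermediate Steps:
g(M) = 1/(118 + M) (g(M) = 1/(M + 118) = 1/(118 + M))
1/(g(222) + 81336) = 1/(1/(118 + 222) + 81336) = 1/(1/340 + 81336) = 1/(27654241/340) = 340/27654241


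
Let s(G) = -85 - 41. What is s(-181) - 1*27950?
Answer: -28076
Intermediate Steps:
s(G) = -126
s(-181) - 1*27950 = -126 - 1*27950 = -126 - 27950 = -28076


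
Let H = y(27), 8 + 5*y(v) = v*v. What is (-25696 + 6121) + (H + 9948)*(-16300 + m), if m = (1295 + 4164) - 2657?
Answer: -681220453/5 ≈ -1.3624e+8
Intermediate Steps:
m = 2802 (m = 5459 - 2657 = 2802)
y(v) = -8/5 + v²/5 (y(v) = -8/5 + (v*v)/5 = -8/5 + v²/5)
H = 721/5 (H = -8/5 + (⅕)*27² = -8/5 + (⅕)*729 = -8/5 + 729/5 = 721/5 ≈ 144.20)
(-25696 + 6121) + (H + 9948)*(-16300 + m) = (-25696 + 6121) + (721/5 + 9948)*(-16300 + 2802) = -19575 + (50461/5)*(-13498) = -19575 - 681122578/5 = -681220453/5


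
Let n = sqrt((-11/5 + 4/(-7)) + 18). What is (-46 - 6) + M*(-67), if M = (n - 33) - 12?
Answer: 2963 - 67*sqrt(18655)/35 ≈ 2701.5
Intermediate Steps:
n = sqrt(18655)/35 (n = sqrt((-11*1/5 + 4*(-1/7)) + 18) = sqrt((-11/5 - 4/7) + 18) = sqrt(-97/35 + 18) = sqrt(533/35) = sqrt(18655)/35 ≈ 3.9024)
M = -45 + sqrt(18655)/35 (M = (sqrt(18655)/35 - 33) - 12 = (-33 + sqrt(18655)/35) - 12 = -45 + sqrt(18655)/35 ≈ -41.098)
(-46 - 6) + M*(-67) = (-46 - 6) + (-45 + sqrt(18655)/35)*(-67) = -52 + (3015 - 67*sqrt(18655)/35) = 2963 - 67*sqrt(18655)/35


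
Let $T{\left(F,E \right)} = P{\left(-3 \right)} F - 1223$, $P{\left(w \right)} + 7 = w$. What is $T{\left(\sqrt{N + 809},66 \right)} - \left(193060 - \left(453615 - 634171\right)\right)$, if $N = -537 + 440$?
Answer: $-374839 - 20 \sqrt{178} \approx -3.7511 \cdot 10^{5}$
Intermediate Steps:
$P{\left(w \right)} = -7 + w$
$N = -97$
$T{\left(F,E \right)} = -1223 - 10 F$ ($T{\left(F,E \right)} = \left(-7 - 3\right) F - 1223 = - 10 F - 1223 = -1223 - 10 F$)
$T{\left(\sqrt{N + 809},66 \right)} - \left(193060 - \left(453615 - 634171\right)\right) = \left(-1223 - 10 \sqrt{-97 + 809}\right) - \left(193060 - \left(453615 - 634171\right)\right) = \left(-1223 - 10 \sqrt{712}\right) - \left(193060 - \left(453615 - 634171\right)\right) = \left(-1223 - 10 \cdot 2 \sqrt{178}\right) - \left(193060 - -180556\right) = \left(-1223 - 20 \sqrt{178}\right) - \left(193060 + 180556\right) = \left(-1223 - 20 \sqrt{178}\right) - 373616 = -374839 - 20 \sqrt{178}$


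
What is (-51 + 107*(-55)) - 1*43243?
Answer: -49179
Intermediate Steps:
(-51 + 107*(-55)) - 1*43243 = (-51 - 5885) - 43243 = -5936 - 43243 = -49179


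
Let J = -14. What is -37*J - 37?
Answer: 481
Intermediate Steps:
-37*J - 37 = -37*(-14) - 37 = 518 - 37 = 481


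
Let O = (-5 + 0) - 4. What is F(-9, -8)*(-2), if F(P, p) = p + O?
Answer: 34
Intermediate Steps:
O = -9 (O = -5 - 4 = -9)
F(P, p) = -9 + p (F(P, p) = p - 9 = -9 + p)
F(-9, -8)*(-2) = (-9 - 8)*(-2) = -17*(-2) = 34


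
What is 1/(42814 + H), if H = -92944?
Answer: -1/50130 ≈ -1.9948e-5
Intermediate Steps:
1/(42814 + H) = 1/(42814 - 92944) = 1/(-50130) = -1/50130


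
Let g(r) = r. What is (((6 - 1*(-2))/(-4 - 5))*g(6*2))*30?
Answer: -320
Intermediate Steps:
(((6 - 1*(-2))/(-4 - 5))*g(6*2))*30 = (((6 - 1*(-2))/(-4 - 5))*(6*2))*30 = (((6 + 2)/(-9))*12)*30 = ((8*(-⅑))*12)*30 = -8/9*12*30 = -32/3*30 = -320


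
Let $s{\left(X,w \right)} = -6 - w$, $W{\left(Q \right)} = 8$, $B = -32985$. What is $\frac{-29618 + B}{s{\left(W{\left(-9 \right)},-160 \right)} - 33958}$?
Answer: $\frac{62603}{33804} \approx 1.8519$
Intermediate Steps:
$\frac{-29618 + B}{s{\left(W{\left(-9 \right)},-160 \right)} - 33958} = \frac{-29618 - 32985}{\left(-6 - -160\right) - 33958} = - \frac{62603}{\left(-6 + 160\right) - 33958} = - \frac{62603}{154 - 33958} = - \frac{62603}{-33804} = \left(-62603\right) \left(- \frac{1}{33804}\right) = \frac{62603}{33804}$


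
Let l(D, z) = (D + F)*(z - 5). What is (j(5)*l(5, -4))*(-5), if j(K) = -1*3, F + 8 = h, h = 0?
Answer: 405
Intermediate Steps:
F = -8 (F = -8 + 0 = -8)
l(D, z) = (-8 + D)*(-5 + z) (l(D, z) = (D - 8)*(z - 5) = (-8 + D)*(-5 + z))
j(K) = -3
(j(5)*l(5, -4))*(-5) = -3*(40 - 8*(-4) - 5*5 + 5*(-4))*(-5) = -3*(40 + 32 - 25 - 20)*(-5) = -3*27*(-5) = -81*(-5) = 405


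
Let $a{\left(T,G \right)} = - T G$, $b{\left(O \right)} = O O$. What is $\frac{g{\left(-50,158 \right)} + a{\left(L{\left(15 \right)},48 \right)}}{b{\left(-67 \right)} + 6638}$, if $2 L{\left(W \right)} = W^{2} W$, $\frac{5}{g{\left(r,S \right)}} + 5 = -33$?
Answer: $- \frac{3078005}{422826} \approx -7.2796$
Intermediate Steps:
$g{\left(r,S \right)} = - \frac{5}{38}$ ($g{\left(r,S \right)} = \frac{5}{-5 - 33} = \frac{5}{-38} = 5 \left(- \frac{1}{38}\right) = - \frac{5}{38}$)
$b{\left(O \right)} = O^{2}$
$L{\left(W \right)} = \frac{W^{3}}{2}$ ($L{\left(W \right)} = \frac{W^{2} W}{2} = \frac{W^{3}}{2}$)
$a{\left(T,G \right)} = - G T$
$\frac{g{\left(-50,158 \right)} + a{\left(L{\left(15 \right)},48 \right)}}{b{\left(-67 \right)} + 6638} = \frac{- \frac{5}{38} - 48 \frac{15^{3}}{2}}{\left(-67\right)^{2} + 6638} = \frac{- \frac{5}{38} - 48 \cdot \frac{1}{2} \cdot 3375}{4489 + 6638} = \frac{- \frac{5}{38} - 48 \cdot \frac{3375}{2}}{11127} = \left(- \frac{5}{38} - 81000\right) \frac{1}{11127} = \left(- \frac{3078005}{38}\right) \frac{1}{11127} = - \frac{3078005}{422826}$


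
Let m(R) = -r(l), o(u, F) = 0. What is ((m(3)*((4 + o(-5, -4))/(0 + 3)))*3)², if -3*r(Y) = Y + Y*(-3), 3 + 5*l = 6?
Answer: 64/25 ≈ 2.5600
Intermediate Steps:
l = ⅗ (l = -⅗ + (⅕)*6 = -⅗ + 6/5 = ⅗ ≈ 0.60000)
r(Y) = 2*Y/3 (r(Y) = -(Y + Y*(-3))/3 = -(Y - 3*Y)/3 = -(-2)*Y/3 = 2*Y/3)
m(R) = -⅖ (m(R) = -2*3/(3*5) = -1*⅖ = -⅖)
((m(3)*((4 + o(-5, -4))/(0 + 3)))*3)² = (-2*(4 + 0)/(5*(0 + 3))*3)² = (-8/(5*3)*3)² = (-⅖*4/3*3)² = (-8/15*3)² = (-8/5)² = 64/25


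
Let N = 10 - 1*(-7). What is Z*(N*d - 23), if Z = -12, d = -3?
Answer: 888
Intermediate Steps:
N = 17 (N = 10 + 7 = 17)
Z*(N*d - 23) = -12*(17*(-3) - 23) = -12*(-51 - 23) = -12*(-74) = 888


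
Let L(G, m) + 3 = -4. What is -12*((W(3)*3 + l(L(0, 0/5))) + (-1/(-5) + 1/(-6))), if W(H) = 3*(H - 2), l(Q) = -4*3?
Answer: 178/5 ≈ 35.600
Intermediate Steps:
L(G, m) = -7 (L(G, m) = -3 - 4 = -7)
l(Q) = -12
W(H) = -6 + 3*H (W(H) = 3*(-2 + H) = -6 + 3*H)
-12*((W(3)*3 + l(L(0, 0/5))) + (-1/(-5) + 1/(-6))) = -12*(((-6 + 3*3)*3 - 12) + (-1/(-5) + 1/(-6))) = -12*(((-6 + 9)*3 - 12) + (-1*(-⅕) + 1*(-⅙))) = -12*((3*3 - 12) + (⅕ - ⅙)) = -12*((9 - 12) + 1/30) = -12*(-3 + 1/30) = -12*(-89/30) = 178/5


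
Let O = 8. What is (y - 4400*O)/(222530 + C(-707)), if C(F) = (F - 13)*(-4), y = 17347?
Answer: -17853/225410 ≈ -0.079202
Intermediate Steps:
C(F) = 52 - 4*F (C(F) = (-13 + F)*(-4) = 52 - 4*F)
(y - 4400*O)/(222530 + C(-707)) = (17347 - 4400*8)/(222530 + (52 - 4*(-707))) = (17347 - 35200)/(222530 + (52 + 2828)) = -17853/(222530 + 2880) = -17853/225410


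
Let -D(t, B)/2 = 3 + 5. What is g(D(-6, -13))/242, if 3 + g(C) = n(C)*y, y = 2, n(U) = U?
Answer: -35/242 ≈ -0.14463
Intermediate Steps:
D(t, B) = -16 (D(t, B) = -2*(3 + 5) = -2*8 = -16)
g(C) = -3 + 2*C (g(C) = -3 + C*2 = -3 + 2*C)
g(D(-6, -13))/242 = (-3 + 2*(-16))/242 = (-3 - 32)*(1/242) = -35*1/242 = -35/242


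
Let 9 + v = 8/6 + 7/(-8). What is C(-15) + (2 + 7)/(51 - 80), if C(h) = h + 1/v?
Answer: -91716/5945 ≈ -15.427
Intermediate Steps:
v = -205/24 (v = -9 + (8/6 + 7/(-8)) = -9 + (8*(⅙) + 7*(-⅛)) = -9 + (4/3 - 7/8) = -9 + 11/24 = -205/24 ≈ -8.5417)
C(h) = -24/205 + h (C(h) = h + 1/(-205/24) = h - 24/205 = -24/205 + h)
C(-15) + (2 + 7)/(51 - 80) = (-24/205 - 15) + (2 + 7)/(51 - 80) = -3099/205 + 9/(-29) = -3099/205 + 9*(-1/29) = -3099/205 - 9/29 = -91716/5945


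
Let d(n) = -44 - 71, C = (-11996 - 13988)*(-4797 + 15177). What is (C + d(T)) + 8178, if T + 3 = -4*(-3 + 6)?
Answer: -269705857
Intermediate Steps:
C = -269713920 (C = -25984*10380 = -269713920)
T = -15 (T = -3 - 4*(-3 + 6) = -3 - 4*3 = -3 - 12 = -15)
d(n) = -115
(C + d(T)) + 8178 = (-269713920 - 115) + 8178 = -269714035 + 8178 = -269705857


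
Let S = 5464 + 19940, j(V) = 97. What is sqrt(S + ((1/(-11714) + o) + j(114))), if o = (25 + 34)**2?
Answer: 3*sqrt(441871794662)/11714 ≈ 170.24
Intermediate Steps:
o = 3481 (o = 59**2 = 3481)
S = 25404
sqrt(S + ((1/(-11714) + o) + j(114))) = sqrt(25404 + ((1/(-11714) + 3481) + 97)) = sqrt(25404 + ((-1/11714 + 3481) + 97)) = sqrt(25404 + (40776433/11714 + 97)) = sqrt(25404 + 41912691/11714) = sqrt(339495147/11714) = 3*sqrt(441871794662)/11714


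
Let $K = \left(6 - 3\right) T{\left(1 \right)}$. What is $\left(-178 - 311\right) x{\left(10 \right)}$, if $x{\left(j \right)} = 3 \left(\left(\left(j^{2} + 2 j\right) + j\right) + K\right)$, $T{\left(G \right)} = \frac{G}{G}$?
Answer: $-195111$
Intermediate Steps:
$T{\left(G \right)} = 1$
$K = 3$ ($K = \left(6 - 3\right) 1 = 3 \cdot 1 = 3$)
$x{\left(j \right)} = 9 + 3 j^{2} + 9 j$ ($x{\left(j \right)} = 3 \left(\left(\left(j^{2} + 2 j\right) + j\right) + 3\right) = 3 \left(\left(j^{2} + 3 j\right) + 3\right) = 3 \left(3 + j^{2} + 3 j\right) = 9 + 3 j^{2} + 9 j$)
$\left(-178 - 311\right) x{\left(10 \right)} = \left(-178 - 311\right) \left(9 + 3 \cdot 10^{2} + 9 \cdot 10\right) = - 489 \left(9 + 3 \cdot 100 + 90\right) = - 489 \left(9 + 300 + 90\right) = \left(-489\right) 399 = -195111$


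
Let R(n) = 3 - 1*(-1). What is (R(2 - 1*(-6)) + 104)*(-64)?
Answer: -6912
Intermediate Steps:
R(n) = 4 (R(n) = 3 + 1 = 4)
(R(2 - 1*(-6)) + 104)*(-64) = (4 + 104)*(-64) = 108*(-64) = -6912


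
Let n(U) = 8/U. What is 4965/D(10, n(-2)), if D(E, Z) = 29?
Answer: 4965/29 ≈ 171.21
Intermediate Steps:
4965/D(10, n(-2)) = 4965/29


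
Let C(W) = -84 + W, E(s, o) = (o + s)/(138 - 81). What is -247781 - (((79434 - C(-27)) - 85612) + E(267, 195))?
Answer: -4592720/19 ≈ -2.4172e+5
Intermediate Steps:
E(s, o) = o/57 + s/57 (E(s, o) = (o + s)/57 = (o + s)*(1/57) = o/57 + s/57)
-247781 - (((79434 - C(-27)) - 85612) + E(267, 195)) = -247781 - (((79434 - (-84 - 27)) - 85612) + ((1/57)*195 + (1/57)*267)) = -247781 - (((79434 - 1*(-111)) - 85612) + (65/19 + 89/19)) = -247781 - (((79434 + 111) - 85612) + 154/19) = -247781 - ((79545 - 85612) + 154/19) = -247781 - (-6067 + 154/19) = -247781 - 1*(-115119/19) = -247781 + 115119/19 = -4592720/19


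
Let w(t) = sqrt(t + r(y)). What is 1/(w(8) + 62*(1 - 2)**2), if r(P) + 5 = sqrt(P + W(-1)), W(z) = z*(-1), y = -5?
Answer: 1/(62 + sqrt(3 + 2*I)) ≈ 0.015669 - 0.0001351*I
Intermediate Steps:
W(z) = -z
r(P) = -5 + sqrt(1 + P) (r(P) = -5 + sqrt(P - 1*(-1)) = -5 + sqrt(P + 1) = -5 + sqrt(1 + P))
w(t) = sqrt(-5 + t + 2*I) (w(t) = sqrt(t + (-5 + sqrt(1 - 5))) = sqrt(t + (-5 + sqrt(-4))) = sqrt(t + (-5 + 2*I)) = sqrt(-5 + t + 2*I))
1/(w(8) + 62*(1 - 2)**2) = 1/(sqrt(-5 + 8 + 2*I) + 62*(1 - 2)**2) = 1/(sqrt(3 + 2*I) + 62*(-1)**2) = 1/(sqrt(3 + 2*I) + 62*1) = 1/(sqrt(3 + 2*I) + 62) = 1/(62 + sqrt(3 + 2*I))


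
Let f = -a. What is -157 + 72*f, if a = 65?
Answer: -4837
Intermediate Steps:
f = -65 (f = -1*65 = -65)
-157 + 72*f = -157 + 72*(-65) = -157 - 4680 = -4837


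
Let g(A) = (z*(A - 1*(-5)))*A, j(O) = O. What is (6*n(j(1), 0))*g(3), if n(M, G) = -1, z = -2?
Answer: 288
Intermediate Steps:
g(A) = A*(-10 - 2*A) (g(A) = (-2*(A - 1*(-5)))*A = (-2*(A + 5))*A = (-2*(5 + A))*A = (-10 - 2*A)*A = A*(-10 - 2*A))
(6*n(j(1), 0))*g(3) = (6*(-1))*(-2*3*(5 + 3)) = -(-12)*3*8 = -6*(-48) = 288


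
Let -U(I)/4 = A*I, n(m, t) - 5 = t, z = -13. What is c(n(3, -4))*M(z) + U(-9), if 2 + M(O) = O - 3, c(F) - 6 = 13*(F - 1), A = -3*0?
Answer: -108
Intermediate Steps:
n(m, t) = 5 + t
A = 0
c(F) = -7 + 13*F (c(F) = 6 + 13*(F - 1) = 6 + 13*(-1 + F) = 6 + (-13 + 13*F) = -7 + 13*F)
M(O) = -5 + O (M(O) = -2 + (O - 3) = -2 + (-3 + O) = -5 + O)
U(I) = 0 (U(I) = -0*I = -4*0 = 0)
c(n(3, -4))*M(z) + U(-9) = (-7 + 13*(5 - 4))*(-5 - 13) + 0 = (-7 + 13*1)*(-18) + 0 = (-7 + 13)*(-18) + 0 = 6*(-18) + 0 = -108 + 0 = -108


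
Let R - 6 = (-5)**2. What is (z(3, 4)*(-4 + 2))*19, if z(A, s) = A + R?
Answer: -1292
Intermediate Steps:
R = 31 (R = 6 + (-5)**2 = 6 + 25 = 31)
z(A, s) = 31 + A (z(A, s) = A + 31 = 31 + A)
(z(3, 4)*(-4 + 2))*19 = ((31 + 3)*(-4 + 2))*19 = (34*(-2))*19 = -68*19 = -1292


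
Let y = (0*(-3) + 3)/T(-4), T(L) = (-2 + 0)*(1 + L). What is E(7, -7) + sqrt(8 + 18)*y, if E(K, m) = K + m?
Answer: sqrt(26)/2 ≈ 2.5495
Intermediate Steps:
T(L) = -2 - 2*L (T(L) = -2*(1 + L) = -2 - 2*L)
y = 1/2 (y = (0*(-3) + 3)/(-2 - 2*(-4)) = (0 + 3)/(-2 + 8) = 3/6 = 3*(1/6) = 1/2 ≈ 0.50000)
E(7, -7) + sqrt(8 + 18)*y = (7 - 7) + sqrt(8 + 18)*(1/2) = 0 + sqrt(26)*(1/2) = 0 + sqrt(26)/2 = sqrt(26)/2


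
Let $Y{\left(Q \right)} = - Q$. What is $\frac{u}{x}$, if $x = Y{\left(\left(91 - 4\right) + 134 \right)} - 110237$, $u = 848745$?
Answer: $- \frac{848745}{110458} \approx -7.6839$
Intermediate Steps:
$x = -110458$ ($x = - (\left(91 - 4\right) + 134) - 110237 = - (87 + 134) - 110237 = \left(-1\right) 221 - 110237 = -221 - 110237 = -110458$)
$\frac{u}{x} = \frac{848745}{-110458} = 848745 \left(- \frac{1}{110458}\right) = - \frac{848745}{110458}$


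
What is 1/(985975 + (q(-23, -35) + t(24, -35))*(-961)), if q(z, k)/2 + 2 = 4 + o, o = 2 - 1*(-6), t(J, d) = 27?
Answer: 1/940808 ≈ 1.0629e-6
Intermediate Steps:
o = 8 (o = 2 + 6 = 8)
q(z, k) = 20 (q(z, k) = -4 + 2*(4 + 8) = -4 + 2*12 = -4 + 24 = 20)
1/(985975 + (q(-23, -35) + t(24, -35))*(-961)) = 1/(985975 + (20 + 27)*(-961)) = 1/(985975 + 47*(-961)) = 1/(985975 - 45167) = 1/940808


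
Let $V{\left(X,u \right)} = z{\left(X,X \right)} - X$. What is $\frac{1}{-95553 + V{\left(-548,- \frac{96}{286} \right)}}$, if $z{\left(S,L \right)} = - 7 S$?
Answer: $- \frac{1}{91169} \approx -1.0969 \cdot 10^{-5}$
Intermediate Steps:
$V{\left(X,u \right)} = - 8 X$ ($V{\left(X,u \right)} = - 7 X - X = - 8 X$)
$\frac{1}{-95553 + V{\left(-548,- \frac{96}{286} \right)}} = \frac{1}{-95553 - -4384} = \frac{1}{-95553 + 4384} = \frac{1}{-91169} = - \frac{1}{91169}$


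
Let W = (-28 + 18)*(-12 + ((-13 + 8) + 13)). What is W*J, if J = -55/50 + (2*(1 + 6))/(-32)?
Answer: -123/2 ≈ -61.500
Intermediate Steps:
W = 40 (W = -10*(-12 + (-5 + 13)) = -10*(-12 + 8) = -10*(-4) = 40)
J = -123/80 (J = -55*1/50 + (2*7)*(-1/32) = -11/10 + 14*(-1/32) = -11/10 - 7/16 = -123/80 ≈ -1.5375)
W*J = 40*(-123/80) = -123/2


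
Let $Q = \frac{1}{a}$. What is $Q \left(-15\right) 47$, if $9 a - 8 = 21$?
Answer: $- \frac{6345}{29} \approx -218.79$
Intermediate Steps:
$a = \frac{29}{9}$ ($a = \frac{8}{9} + \frac{1}{9} \cdot 21 = \frac{8}{9} + \frac{7}{3} = \frac{29}{9} \approx 3.2222$)
$Q = \frac{9}{29}$ ($Q = \frac{1}{\frac{29}{9}} = \frac{9}{29} \approx 0.31034$)
$Q \left(-15\right) 47 = \frac{9}{29} \left(-15\right) 47 = \left(- \frac{135}{29}\right) 47 = - \frac{6345}{29}$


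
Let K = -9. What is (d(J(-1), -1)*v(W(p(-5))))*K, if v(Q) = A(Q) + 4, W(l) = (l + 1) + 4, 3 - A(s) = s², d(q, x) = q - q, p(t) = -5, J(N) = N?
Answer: 0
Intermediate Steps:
d(q, x) = 0
A(s) = 3 - s²
W(l) = 5 + l (W(l) = (1 + l) + 4 = 5 + l)
v(Q) = 7 - Q² (v(Q) = (3 - Q²) + 4 = 7 - Q²)
(d(J(-1), -1)*v(W(p(-5))))*K = (0*(7 - (5 - 5)²))*(-9) = (0*(7 - 1*0²))*(-9) = (0*(7 - 1*0))*(-9) = (0*(7 + 0))*(-9) = (0*7)*(-9) = 0*(-9) = 0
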